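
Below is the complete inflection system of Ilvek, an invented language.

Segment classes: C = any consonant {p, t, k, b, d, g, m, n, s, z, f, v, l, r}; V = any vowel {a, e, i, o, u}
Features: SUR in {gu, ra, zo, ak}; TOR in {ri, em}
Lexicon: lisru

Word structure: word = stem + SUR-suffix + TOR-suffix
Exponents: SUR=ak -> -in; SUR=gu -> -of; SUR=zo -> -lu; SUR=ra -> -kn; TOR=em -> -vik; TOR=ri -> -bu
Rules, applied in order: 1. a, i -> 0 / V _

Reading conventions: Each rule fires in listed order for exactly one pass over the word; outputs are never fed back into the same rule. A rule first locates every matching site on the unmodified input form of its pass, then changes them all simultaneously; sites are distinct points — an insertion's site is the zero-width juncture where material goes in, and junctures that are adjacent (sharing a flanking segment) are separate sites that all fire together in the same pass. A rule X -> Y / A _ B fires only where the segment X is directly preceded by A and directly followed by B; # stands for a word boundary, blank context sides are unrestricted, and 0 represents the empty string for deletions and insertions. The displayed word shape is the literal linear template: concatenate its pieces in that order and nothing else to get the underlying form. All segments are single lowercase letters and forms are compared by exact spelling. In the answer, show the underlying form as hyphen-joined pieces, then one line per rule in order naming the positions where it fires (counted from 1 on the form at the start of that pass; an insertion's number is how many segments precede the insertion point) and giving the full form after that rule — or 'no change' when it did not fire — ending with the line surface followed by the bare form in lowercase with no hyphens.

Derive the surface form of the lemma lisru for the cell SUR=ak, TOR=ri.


underlying: lisru-in-bu
1. a, i -> 0 / V _: fires at position(s) 6: lisrunbu
surface: lisrunbu


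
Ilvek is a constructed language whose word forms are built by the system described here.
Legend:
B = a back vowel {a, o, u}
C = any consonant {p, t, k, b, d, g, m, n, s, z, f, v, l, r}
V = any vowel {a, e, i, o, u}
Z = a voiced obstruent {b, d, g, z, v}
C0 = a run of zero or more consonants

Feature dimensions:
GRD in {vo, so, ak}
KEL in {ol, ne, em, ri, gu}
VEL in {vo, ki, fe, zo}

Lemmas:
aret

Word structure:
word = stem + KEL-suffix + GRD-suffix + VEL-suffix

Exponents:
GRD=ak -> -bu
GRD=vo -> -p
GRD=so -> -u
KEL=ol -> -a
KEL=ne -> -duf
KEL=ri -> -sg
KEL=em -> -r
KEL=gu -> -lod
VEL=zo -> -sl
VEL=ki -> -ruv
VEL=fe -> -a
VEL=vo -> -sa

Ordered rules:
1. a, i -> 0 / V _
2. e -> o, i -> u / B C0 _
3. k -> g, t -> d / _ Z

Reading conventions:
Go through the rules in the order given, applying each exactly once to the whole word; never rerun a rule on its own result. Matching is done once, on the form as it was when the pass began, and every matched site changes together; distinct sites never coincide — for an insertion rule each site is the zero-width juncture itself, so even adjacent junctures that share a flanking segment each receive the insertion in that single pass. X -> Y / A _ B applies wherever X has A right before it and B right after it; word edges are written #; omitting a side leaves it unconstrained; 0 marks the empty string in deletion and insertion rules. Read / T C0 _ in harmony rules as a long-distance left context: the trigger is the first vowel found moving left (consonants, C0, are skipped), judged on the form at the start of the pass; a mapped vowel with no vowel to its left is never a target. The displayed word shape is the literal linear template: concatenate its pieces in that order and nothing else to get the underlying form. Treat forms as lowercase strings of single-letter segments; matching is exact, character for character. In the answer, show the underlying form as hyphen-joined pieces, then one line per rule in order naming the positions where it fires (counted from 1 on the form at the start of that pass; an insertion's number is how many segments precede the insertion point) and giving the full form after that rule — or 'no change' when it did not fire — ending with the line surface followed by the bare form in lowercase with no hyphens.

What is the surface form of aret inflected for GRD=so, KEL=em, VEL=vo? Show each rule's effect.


underlying: aret-r-u-sa
1. a, i -> 0 / V _: no change
2. e -> o, i -> u / B C0 _: fires at position(s) 3: arotrusa
3. k -> g, t -> d / _ Z: no change
surface: arotrusa


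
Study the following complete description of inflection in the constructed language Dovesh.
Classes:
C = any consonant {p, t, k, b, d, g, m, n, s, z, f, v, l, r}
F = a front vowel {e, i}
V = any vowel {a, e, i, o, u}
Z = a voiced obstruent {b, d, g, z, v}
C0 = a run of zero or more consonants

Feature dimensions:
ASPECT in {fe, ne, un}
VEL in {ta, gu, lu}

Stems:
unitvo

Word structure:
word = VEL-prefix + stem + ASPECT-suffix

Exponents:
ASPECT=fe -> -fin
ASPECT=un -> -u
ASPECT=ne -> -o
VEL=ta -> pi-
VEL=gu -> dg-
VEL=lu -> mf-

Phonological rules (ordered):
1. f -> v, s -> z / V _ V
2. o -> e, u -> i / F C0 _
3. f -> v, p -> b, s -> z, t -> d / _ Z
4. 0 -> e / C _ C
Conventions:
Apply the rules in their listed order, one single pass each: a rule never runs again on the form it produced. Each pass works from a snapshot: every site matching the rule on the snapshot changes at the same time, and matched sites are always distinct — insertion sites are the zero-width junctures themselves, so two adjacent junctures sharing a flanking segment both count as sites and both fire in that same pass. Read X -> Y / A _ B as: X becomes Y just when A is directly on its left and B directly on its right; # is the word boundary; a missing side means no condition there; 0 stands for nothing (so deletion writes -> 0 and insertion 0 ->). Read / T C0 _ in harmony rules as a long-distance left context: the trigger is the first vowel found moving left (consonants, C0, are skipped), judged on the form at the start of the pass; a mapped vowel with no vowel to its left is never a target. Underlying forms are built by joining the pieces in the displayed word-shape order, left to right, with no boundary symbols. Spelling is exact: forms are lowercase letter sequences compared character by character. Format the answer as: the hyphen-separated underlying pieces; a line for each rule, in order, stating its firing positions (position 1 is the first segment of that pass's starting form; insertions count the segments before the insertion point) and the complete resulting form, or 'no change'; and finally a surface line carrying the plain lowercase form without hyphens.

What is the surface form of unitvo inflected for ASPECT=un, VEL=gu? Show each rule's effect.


underlying: dg-unitvo-u
1. f -> v, s -> z / V _ V: no change
2. o -> e, u -> i / F C0 _: fires at position(s) 8: dgunitveu
3. f -> v, p -> b, s -> z, t -> d / _ Z: fires at position(s) 6: dgunidveu
4. 0 -> e / C _ C: inserts after position(s) 1, 6: degunideveu
surface: degunideveu


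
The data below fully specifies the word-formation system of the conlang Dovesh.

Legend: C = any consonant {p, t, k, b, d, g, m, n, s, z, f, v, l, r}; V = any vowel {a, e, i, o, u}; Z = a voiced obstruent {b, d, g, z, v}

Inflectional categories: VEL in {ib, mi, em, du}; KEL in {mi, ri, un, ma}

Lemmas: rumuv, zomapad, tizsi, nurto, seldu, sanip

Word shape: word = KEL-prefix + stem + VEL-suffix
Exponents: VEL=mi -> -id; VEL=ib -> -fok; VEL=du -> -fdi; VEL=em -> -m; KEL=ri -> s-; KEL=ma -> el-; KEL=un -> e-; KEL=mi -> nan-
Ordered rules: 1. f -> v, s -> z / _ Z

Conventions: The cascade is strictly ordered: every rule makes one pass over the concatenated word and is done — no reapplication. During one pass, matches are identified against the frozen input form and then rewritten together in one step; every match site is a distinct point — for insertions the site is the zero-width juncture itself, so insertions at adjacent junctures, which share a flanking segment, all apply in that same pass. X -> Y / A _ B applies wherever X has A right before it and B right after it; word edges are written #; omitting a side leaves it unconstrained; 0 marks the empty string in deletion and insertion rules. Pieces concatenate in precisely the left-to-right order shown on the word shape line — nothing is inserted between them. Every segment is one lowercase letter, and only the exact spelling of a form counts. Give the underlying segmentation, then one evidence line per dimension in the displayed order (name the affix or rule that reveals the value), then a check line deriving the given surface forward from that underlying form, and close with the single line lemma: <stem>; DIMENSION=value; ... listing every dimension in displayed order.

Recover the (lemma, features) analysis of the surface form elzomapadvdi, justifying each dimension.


underlying: el-zomapad-fdi
VEL=du - signalled by the affix -fdi
KEL=ma - signalled by the affix el-
check: elzomapadfdi -> elzomapadvdi
lemma: zomapad; VEL=du; KEL=ma


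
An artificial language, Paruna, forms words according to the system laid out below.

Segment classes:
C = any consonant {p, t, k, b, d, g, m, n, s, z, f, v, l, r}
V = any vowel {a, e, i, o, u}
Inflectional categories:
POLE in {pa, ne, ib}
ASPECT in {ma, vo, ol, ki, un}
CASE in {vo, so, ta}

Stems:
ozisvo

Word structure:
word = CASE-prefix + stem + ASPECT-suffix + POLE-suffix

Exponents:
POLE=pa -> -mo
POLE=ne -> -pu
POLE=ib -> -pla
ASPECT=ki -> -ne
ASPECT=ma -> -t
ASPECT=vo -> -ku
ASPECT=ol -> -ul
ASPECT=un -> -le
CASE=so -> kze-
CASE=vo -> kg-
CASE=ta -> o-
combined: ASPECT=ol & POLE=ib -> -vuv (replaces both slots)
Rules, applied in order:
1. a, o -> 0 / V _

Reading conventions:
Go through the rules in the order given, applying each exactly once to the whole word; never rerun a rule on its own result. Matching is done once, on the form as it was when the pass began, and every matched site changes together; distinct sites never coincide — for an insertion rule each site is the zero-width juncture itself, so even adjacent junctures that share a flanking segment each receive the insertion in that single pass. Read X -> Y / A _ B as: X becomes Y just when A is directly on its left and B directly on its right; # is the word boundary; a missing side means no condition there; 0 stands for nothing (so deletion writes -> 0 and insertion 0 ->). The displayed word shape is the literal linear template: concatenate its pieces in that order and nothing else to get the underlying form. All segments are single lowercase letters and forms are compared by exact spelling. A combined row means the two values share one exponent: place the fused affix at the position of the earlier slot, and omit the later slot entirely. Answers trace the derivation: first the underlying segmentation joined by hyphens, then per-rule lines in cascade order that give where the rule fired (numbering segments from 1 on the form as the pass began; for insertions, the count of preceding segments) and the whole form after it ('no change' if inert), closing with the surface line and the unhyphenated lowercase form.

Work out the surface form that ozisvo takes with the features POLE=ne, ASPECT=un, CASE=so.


underlying: kze-ozisvo-le-pu
1. a, o -> 0 / V _: fires at position(s) 4: kzezisvolepu
surface: kzezisvolepu


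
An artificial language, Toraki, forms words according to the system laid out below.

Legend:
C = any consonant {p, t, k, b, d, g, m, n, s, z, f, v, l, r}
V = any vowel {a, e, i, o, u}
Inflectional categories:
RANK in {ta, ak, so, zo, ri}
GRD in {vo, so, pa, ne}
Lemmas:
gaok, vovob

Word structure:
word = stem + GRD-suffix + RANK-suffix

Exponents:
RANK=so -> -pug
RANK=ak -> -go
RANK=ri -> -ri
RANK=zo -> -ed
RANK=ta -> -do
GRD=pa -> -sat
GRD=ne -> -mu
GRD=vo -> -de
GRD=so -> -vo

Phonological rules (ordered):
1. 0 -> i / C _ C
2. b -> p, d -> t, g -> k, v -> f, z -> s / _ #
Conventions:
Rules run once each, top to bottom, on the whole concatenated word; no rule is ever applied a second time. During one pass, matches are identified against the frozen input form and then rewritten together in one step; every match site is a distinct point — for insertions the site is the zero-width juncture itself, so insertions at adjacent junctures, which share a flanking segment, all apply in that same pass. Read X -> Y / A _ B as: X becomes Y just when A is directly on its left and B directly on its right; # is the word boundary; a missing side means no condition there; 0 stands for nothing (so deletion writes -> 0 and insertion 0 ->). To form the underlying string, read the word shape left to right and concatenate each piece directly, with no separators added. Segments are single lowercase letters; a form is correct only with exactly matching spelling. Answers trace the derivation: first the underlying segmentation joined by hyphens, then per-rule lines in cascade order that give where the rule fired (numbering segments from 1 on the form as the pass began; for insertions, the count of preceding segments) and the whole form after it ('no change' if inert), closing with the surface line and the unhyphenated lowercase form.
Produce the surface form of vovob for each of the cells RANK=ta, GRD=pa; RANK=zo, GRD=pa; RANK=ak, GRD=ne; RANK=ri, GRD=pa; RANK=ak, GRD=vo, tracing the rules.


cell RANK=ta, GRD=pa:
underlying: vovob-sat-do
1. 0 -> i / C _ C: inserts after position(s) 5, 8: vovobisatido
2. b -> p, d -> t, g -> k, v -> f, z -> s / _ #: no change
surface: vovobisatido

cell RANK=zo, GRD=pa:
underlying: vovob-sat-ed
1. 0 -> i / C _ C: inserts after position(s) 5: vovobisated
2. b -> p, d -> t, g -> k, v -> f, z -> s / _ #: fires at position(s) 11: vovobisatet
surface: vovobisatet

cell RANK=ak, GRD=ne:
underlying: vovob-mu-go
1. 0 -> i / C _ C: inserts after position(s) 5: vovobimugo
2. b -> p, d -> t, g -> k, v -> f, z -> s / _ #: no change
surface: vovobimugo

cell RANK=ri, GRD=pa:
underlying: vovob-sat-ri
1. 0 -> i / C _ C: inserts after position(s) 5, 8: vovobisatiri
2. b -> p, d -> t, g -> k, v -> f, z -> s / _ #: no change
surface: vovobisatiri

cell RANK=ak, GRD=vo:
underlying: vovob-de-go
1. 0 -> i / C _ C: inserts after position(s) 5: vovobidego
2. b -> p, d -> t, g -> k, v -> f, z -> s / _ #: no change
surface: vovobidego


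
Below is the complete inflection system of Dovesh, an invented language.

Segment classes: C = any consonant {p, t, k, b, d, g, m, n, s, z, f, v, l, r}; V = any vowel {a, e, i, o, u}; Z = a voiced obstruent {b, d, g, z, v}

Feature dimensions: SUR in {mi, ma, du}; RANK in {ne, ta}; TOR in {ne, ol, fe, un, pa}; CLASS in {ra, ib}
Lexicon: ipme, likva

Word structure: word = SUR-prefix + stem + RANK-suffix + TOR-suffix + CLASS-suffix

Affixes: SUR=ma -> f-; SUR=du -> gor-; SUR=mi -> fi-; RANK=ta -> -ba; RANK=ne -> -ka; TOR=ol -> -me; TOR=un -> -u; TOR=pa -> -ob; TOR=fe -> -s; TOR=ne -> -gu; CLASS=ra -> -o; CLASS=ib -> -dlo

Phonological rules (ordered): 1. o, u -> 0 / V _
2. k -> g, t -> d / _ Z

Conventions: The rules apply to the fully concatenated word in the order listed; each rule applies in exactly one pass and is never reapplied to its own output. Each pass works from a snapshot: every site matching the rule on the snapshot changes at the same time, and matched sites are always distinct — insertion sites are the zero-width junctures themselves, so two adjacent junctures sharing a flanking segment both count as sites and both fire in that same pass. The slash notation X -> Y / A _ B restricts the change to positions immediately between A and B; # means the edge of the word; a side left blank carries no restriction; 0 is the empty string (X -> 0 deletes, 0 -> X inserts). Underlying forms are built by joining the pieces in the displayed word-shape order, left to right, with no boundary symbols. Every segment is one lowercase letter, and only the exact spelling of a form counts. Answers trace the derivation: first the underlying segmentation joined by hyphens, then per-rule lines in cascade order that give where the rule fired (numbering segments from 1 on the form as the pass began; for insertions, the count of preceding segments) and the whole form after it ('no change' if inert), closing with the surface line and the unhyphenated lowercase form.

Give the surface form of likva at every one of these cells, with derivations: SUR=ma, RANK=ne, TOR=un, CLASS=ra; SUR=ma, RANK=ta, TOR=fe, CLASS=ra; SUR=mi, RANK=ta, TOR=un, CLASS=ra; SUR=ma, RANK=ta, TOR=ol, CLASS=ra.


cell SUR=ma, RANK=ne, TOR=un, CLASS=ra:
underlying: f-likva-ka-u-o
1. o, u -> 0 / V _: fires at position(s) 9, 10: flikvaka
2. k -> g, t -> d / _ Z: fires at position(s) 4: fligvaka
surface: fligvaka

cell SUR=ma, RANK=ta, TOR=fe, CLASS=ra:
underlying: f-likva-ba-s-o
1. o, u -> 0 / V _: no change
2. k -> g, t -> d / _ Z: fires at position(s) 4: fligvabaso
surface: fligvabaso

cell SUR=mi, RANK=ta, TOR=un, CLASS=ra:
underlying: fi-likva-ba-u-o
1. o, u -> 0 / V _: fires at position(s) 10, 11: filikvaba
2. k -> g, t -> d / _ Z: fires at position(s) 5: filigvaba
surface: filigvaba

cell SUR=ma, RANK=ta, TOR=ol, CLASS=ra:
underlying: f-likva-ba-me-o
1. o, u -> 0 / V _: fires at position(s) 11: flikvabame
2. k -> g, t -> d / _ Z: fires at position(s) 4: fligvabame
surface: fligvabame


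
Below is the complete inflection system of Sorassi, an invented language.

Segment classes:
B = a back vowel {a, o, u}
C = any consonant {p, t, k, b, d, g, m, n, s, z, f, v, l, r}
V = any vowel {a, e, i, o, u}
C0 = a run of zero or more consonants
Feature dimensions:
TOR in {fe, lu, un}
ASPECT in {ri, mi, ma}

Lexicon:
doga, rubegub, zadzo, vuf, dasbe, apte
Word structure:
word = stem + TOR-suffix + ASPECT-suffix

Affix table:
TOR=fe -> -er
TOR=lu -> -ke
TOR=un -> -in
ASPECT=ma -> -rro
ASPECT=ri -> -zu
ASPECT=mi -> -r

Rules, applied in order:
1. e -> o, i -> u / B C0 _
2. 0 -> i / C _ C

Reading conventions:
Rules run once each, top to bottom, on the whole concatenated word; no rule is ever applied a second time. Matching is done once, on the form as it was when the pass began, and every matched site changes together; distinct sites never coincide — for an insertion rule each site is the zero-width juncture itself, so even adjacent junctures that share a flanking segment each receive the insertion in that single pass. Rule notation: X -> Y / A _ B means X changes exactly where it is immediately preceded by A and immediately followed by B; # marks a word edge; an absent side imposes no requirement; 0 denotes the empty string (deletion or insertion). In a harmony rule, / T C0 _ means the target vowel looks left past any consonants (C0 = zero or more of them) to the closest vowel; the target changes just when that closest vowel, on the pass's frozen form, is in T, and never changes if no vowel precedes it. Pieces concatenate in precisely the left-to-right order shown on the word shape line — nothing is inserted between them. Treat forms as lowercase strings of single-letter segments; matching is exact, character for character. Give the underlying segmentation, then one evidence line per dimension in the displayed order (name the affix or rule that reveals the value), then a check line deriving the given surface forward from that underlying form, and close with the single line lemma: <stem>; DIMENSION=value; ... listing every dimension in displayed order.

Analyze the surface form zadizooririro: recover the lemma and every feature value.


underlying: zadzo-er-rro
TOR=fe - signalled by the affix -er
ASPECT=ma - signalled by the affix -rro
check: zadzoerrro -> zadzoorrro -> zadizooririro
lemma: zadzo; TOR=fe; ASPECT=ma


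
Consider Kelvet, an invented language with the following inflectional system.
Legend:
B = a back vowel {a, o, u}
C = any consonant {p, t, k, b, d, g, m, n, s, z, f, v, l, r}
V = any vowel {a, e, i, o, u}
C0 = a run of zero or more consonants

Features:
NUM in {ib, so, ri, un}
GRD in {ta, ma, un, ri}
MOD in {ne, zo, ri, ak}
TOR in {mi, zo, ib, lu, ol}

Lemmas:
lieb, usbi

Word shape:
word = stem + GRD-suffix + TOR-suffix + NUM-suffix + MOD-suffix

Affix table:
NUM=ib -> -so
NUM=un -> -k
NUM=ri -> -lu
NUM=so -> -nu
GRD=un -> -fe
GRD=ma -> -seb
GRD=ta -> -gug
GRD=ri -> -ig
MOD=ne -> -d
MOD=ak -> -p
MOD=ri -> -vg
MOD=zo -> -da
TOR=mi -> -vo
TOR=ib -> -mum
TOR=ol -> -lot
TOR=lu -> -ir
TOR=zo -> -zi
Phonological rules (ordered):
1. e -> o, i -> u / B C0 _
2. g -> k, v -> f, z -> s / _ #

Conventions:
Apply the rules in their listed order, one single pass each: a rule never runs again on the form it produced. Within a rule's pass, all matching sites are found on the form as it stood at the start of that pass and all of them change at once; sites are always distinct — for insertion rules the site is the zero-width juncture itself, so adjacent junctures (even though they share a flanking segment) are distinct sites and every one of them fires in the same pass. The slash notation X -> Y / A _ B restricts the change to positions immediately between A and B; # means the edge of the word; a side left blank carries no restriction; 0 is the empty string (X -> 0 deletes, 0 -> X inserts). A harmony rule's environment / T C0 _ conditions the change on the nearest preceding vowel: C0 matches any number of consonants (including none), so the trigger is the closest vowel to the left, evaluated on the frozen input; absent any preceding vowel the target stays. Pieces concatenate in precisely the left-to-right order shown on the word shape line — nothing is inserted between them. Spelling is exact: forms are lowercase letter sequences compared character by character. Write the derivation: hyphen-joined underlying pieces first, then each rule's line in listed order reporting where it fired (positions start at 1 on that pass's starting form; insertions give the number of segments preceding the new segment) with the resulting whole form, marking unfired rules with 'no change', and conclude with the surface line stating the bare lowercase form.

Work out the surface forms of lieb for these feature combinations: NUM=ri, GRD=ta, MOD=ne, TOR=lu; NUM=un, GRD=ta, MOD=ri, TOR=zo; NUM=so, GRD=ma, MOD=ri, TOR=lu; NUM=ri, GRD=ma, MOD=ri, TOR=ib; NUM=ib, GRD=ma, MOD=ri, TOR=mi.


cell NUM=ri, GRD=ta, MOD=ne, TOR=lu:
underlying: lieb-gug-ir-lu-d
1. e -> o, i -> u / B C0 _: fires at position(s) 8: liebgugurlud
2. g -> k, v -> f, z -> s / _ #: no change
surface: liebgugurlud

cell NUM=un, GRD=ta, MOD=ri, TOR=zo:
underlying: lieb-gug-zi-k-vg
1. e -> o, i -> u / B C0 _: fires at position(s) 9: liebgugzukvg
2. g -> k, v -> f, z -> s / _ #: fires at position(s) 12: liebgugzukvk
surface: liebgugzukvk

cell NUM=so, GRD=ma, MOD=ri, TOR=lu:
underlying: lieb-seb-ir-nu-vg
1. e -> o, i -> u / B C0 _: no change
2. g -> k, v -> f, z -> s / _ #: fires at position(s) 13: liebsebirnuvk
surface: liebsebirnuvk

cell NUM=ri, GRD=ma, MOD=ri, TOR=ib:
underlying: lieb-seb-mum-lu-vg
1. e -> o, i -> u / B C0 _: no change
2. g -> k, v -> f, z -> s / _ #: fires at position(s) 14: liebsebmumluvk
surface: liebsebmumluvk

cell NUM=ib, GRD=ma, MOD=ri, TOR=mi:
underlying: lieb-seb-vo-so-vg
1. e -> o, i -> u / B C0 _: no change
2. g -> k, v -> f, z -> s / _ #: fires at position(s) 13: liebsebvosovk
surface: liebsebvosovk


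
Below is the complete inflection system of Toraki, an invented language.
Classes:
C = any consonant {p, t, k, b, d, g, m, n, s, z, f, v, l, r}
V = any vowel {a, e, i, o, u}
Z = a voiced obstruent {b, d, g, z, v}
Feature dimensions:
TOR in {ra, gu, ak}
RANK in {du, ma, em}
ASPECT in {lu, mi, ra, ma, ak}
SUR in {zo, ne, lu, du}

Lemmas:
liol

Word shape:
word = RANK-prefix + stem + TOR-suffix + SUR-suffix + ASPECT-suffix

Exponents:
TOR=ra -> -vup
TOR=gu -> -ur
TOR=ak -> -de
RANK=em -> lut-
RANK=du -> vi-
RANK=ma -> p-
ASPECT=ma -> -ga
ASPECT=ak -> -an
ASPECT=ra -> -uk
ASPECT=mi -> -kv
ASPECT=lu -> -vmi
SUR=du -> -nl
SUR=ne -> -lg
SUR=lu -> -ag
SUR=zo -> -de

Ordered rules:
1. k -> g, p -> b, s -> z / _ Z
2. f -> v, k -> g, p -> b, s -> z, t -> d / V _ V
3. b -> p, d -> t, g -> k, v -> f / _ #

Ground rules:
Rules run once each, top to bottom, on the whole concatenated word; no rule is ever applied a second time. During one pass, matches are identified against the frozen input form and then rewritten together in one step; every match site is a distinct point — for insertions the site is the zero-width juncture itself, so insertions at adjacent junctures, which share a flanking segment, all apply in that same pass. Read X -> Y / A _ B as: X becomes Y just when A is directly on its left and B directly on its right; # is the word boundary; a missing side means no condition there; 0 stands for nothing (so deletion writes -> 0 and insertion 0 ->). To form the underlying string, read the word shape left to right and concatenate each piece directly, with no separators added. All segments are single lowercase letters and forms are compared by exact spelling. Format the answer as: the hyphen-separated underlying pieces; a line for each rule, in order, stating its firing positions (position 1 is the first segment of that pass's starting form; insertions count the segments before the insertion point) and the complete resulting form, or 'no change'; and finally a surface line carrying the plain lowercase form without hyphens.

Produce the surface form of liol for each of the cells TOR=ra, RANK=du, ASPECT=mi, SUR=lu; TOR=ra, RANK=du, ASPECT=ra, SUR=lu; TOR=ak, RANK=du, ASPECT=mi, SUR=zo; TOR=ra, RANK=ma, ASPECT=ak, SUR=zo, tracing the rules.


cell TOR=ra, RANK=du, ASPECT=mi, SUR=lu:
underlying: vi-liol-vup-ag-kv
1. k -> g, p -> b, s -> z / _ Z: fires at position(s) 12: viliolvupaggv
2. f -> v, k -> g, p -> b, s -> z, t -> d / V _ V: fires at position(s) 9: viliolvubaggv
3. b -> p, d -> t, g -> k, v -> f / _ #: fires at position(s) 13: viliolvubaggf
surface: viliolvubaggf

cell TOR=ra, RANK=du, ASPECT=ra, SUR=lu:
underlying: vi-liol-vup-ag-uk
1. k -> g, p -> b, s -> z / _ Z: no change
2. f -> v, k -> g, p -> b, s -> z, t -> d / V _ V: fires at position(s) 9: viliolvubaguk
3. b -> p, d -> t, g -> k, v -> f / _ #: no change
surface: viliolvubaguk

cell TOR=ak, RANK=du, ASPECT=mi, SUR=zo:
underlying: vi-liol-de-de-kv
1. k -> g, p -> b, s -> z / _ Z: fires at position(s) 11: vilioldedegv
2. f -> v, k -> g, p -> b, s -> z, t -> d / V _ V: no change
3. b -> p, d -> t, g -> k, v -> f / _ #: fires at position(s) 12: vilioldedegf
surface: vilioldedegf

cell TOR=ra, RANK=ma, ASPECT=ak, SUR=zo:
underlying: p-liol-vup-de-an
1. k -> g, p -> b, s -> z / _ Z: fires at position(s) 8: pliolvubdean
2. f -> v, k -> g, p -> b, s -> z, t -> d / V _ V: no change
3. b -> p, d -> t, g -> k, v -> f / _ #: no change
surface: pliolvubdean


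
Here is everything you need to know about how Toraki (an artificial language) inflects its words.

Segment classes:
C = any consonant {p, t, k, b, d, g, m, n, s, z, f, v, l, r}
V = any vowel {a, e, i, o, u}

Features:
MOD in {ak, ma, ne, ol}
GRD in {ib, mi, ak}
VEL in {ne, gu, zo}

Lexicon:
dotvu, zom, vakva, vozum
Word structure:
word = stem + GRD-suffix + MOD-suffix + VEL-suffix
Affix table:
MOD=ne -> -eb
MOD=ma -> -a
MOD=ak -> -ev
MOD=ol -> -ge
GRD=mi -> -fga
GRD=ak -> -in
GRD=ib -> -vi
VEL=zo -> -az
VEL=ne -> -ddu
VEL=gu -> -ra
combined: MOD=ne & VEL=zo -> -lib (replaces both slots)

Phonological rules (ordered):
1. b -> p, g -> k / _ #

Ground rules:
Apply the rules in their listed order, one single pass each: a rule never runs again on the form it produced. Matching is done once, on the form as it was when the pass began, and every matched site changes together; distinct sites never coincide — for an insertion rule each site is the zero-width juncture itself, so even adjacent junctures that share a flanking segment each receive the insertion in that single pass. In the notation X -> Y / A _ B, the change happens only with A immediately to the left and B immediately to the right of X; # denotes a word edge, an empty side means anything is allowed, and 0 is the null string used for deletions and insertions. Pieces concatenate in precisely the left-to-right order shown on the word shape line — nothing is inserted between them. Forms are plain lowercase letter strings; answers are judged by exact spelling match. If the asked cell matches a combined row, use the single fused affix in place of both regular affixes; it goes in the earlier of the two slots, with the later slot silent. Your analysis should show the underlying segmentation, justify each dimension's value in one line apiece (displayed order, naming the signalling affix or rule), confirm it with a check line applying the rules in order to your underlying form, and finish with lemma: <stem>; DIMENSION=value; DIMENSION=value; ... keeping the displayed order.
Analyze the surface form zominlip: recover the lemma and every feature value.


underlying: zom-in-lib
MOD=ne - signalled by the combined affix row
GRD=ak - signalled by the affix -in
VEL=zo - signalled by the combined affix row
check: zominlib -> zominlip
lemma: zom; MOD=ne; GRD=ak; VEL=zo


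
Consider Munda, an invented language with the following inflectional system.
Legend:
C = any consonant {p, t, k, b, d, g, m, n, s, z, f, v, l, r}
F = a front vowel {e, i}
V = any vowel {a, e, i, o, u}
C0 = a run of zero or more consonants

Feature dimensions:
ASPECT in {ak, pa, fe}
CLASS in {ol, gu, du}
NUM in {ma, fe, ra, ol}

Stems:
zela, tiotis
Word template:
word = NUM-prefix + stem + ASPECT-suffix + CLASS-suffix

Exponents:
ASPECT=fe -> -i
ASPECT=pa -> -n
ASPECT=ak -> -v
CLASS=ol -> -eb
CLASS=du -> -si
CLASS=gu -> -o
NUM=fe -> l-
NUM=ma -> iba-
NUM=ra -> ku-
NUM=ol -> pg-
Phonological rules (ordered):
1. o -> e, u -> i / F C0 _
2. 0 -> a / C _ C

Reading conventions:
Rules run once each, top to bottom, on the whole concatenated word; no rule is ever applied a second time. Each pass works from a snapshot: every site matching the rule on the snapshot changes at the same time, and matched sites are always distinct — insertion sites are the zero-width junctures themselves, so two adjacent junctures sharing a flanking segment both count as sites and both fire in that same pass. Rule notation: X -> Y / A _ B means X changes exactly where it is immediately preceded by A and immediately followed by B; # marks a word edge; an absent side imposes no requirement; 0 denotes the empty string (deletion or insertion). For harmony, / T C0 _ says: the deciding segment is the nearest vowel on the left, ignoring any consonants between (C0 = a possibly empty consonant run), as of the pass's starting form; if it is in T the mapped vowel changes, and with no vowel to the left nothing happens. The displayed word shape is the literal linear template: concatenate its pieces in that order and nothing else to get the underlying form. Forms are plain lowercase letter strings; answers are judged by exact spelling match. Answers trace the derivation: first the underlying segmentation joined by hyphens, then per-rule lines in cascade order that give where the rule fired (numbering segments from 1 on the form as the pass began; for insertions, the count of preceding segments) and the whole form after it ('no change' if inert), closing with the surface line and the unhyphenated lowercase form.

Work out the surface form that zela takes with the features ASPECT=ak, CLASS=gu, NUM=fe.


underlying: l-zela-v-o
1. o -> e, u -> i / F C0 _: no change
2. 0 -> a / C _ C: inserts after position(s) 1: lazelavo
surface: lazelavo


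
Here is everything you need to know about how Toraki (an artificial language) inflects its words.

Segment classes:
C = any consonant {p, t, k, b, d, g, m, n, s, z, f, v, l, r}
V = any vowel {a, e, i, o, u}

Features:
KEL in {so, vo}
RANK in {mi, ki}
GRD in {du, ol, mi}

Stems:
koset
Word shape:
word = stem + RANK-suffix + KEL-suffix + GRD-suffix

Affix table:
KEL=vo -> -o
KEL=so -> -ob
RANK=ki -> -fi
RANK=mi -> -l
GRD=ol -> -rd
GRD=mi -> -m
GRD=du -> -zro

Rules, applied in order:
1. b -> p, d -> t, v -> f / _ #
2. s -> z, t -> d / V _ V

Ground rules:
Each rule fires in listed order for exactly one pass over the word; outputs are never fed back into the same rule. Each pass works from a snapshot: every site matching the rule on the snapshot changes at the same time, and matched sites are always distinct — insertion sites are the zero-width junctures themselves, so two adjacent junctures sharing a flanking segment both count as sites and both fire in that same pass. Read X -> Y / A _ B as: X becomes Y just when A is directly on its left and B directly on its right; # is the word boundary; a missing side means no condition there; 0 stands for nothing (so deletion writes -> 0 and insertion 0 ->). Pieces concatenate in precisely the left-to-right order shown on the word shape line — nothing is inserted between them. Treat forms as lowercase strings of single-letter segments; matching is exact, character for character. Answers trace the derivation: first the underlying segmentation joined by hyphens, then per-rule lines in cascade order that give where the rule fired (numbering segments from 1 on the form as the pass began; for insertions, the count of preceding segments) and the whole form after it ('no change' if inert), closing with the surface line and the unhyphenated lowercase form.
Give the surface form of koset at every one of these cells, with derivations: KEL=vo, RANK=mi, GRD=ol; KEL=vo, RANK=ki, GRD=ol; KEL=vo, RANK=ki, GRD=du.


cell KEL=vo, RANK=mi, GRD=ol:
underlying: koset-l-o-rd
1. b -> p, d -> t, v -> f / _ #: fires at position(s) 9: kosetlort
2. s -> z, t -> d / V _ V: fires at position(s) 3: kozetlort
surface: kozetlort

cell KEL=vo, RANK=ki, GRD=ol:
underlying: koset-fi-o-rd
1. b -> p, d -> t, v -> f / _ #: fires at position(s) 10: kosetfiort
2. s -> z, t -> d / V _ V: fires at position(s) 3: kozetfiort
surface: kozetfiort

cell KEL=vo, RANK=ki, GRD=du:
underlying: koset-fi-o-zro
1. b -> p, d -> t, v -> f / _ #: no change
2. s -> z, t -> d / V _ V: fires at position(s) 3: kozetfiozro
surface: kozetfiozro


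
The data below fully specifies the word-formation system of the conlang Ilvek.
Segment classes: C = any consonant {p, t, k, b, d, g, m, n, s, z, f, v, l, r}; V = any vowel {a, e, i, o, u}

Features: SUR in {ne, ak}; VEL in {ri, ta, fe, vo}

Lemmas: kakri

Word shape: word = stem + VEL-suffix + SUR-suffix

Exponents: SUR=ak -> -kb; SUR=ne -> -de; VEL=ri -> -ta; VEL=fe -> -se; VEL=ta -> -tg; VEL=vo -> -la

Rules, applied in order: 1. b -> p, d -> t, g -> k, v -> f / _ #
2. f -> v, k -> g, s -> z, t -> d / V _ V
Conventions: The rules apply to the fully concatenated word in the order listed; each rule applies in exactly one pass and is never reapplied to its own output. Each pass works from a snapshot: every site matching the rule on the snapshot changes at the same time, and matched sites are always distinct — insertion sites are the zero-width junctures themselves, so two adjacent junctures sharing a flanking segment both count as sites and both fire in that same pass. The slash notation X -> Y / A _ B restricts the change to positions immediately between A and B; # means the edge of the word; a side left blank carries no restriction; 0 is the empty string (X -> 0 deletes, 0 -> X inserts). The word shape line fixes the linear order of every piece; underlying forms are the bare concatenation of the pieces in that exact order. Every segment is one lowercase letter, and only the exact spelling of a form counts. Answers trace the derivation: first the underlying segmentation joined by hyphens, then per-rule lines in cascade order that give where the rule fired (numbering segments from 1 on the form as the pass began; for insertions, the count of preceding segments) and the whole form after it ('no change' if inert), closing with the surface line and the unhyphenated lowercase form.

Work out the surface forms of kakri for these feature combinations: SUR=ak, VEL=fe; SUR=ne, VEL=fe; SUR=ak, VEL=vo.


cell SUR=ak, VEL=fe:
underlying: kakri-se-kb
1. b -> p, d -> t, g -> k, v -> f / _ #: fires at position(s) 9: kakrisekp
2. f -> v, k -> g, s -> z, t -> d / V _ V: fires at position(s) 6: kakrizekp
surface: kakrizekp

cell SUR=ne, VEL=fe:
underlying: kakri-se-de
1. b -> p, d -> t, g -> k, v -> f / _ #: no change
2. f -> v, k -> g, s -> z, t -> d / V _ V: fires at position(s) 6: kakrizede
surface: kakrizede

cell SUR=ak, VEL=vo:
underlying: kakri-la-kb
1. b -> p, d -> t, g -> k, v -> f / _ #: fires at position(s) 9: kakrilakp
2. f -> v, k -> g, s -> z, t -> d / V _ V: no change
surface: kakrilakp


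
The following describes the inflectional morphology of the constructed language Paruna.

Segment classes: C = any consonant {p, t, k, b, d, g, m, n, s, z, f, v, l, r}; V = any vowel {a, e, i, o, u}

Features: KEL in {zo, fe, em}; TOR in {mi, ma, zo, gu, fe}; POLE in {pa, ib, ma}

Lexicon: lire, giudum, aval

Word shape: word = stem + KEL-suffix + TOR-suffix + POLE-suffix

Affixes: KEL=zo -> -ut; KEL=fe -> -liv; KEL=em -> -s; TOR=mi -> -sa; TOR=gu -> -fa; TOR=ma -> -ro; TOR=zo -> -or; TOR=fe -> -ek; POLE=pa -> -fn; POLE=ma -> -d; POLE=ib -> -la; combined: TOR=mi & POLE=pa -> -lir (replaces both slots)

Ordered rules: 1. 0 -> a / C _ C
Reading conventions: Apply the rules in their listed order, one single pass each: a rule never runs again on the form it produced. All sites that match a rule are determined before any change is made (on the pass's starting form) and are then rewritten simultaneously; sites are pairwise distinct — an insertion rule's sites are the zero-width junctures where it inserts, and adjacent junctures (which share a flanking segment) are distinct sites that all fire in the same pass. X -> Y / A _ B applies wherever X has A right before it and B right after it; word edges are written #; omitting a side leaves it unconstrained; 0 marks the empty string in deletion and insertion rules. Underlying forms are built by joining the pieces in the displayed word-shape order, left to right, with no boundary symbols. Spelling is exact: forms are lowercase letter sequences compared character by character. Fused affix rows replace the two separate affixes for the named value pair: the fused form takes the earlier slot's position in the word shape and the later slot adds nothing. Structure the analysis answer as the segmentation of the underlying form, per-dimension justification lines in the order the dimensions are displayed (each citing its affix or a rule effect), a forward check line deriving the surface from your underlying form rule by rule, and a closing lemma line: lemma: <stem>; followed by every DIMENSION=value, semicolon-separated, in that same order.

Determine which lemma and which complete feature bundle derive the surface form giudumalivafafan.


underlying: giudum-liv-fa-fn
KEL=fe - signalled by the affix -liv
TOR=gu - signalled by the affix -fa
POLE=pa - signalled by the affix -fn
check: giudumlivfafn -> giudumalivafafan
lemma: giudum; KEL=fe; TOR=gu; POLE=pa


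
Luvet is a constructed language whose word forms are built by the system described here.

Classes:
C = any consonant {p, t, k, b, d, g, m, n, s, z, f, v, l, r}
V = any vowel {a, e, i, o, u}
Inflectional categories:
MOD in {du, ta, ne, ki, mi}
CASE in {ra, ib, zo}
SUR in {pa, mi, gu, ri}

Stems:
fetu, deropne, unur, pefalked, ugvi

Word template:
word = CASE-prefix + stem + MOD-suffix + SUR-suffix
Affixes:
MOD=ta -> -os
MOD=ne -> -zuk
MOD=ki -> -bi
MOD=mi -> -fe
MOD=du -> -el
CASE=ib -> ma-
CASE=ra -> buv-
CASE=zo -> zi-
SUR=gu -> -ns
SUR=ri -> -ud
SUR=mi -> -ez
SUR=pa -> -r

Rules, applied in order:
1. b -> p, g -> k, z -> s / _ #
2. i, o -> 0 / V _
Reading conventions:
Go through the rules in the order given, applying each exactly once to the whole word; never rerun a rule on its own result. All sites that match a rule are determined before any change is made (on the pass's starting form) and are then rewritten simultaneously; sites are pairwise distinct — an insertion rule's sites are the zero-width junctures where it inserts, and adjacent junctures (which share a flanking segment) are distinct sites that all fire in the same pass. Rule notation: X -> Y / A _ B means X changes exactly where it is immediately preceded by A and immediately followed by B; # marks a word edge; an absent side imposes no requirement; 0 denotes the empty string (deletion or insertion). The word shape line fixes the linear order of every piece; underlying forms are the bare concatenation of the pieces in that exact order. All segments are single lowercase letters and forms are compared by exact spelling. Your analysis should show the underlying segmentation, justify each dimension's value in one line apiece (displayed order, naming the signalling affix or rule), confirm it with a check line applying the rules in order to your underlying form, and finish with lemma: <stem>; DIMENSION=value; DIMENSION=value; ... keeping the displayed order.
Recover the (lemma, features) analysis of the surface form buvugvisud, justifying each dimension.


underlying: buv-ugvi-os-ud
MOD=ta - signalled by the affix -os
CASE=ra - signalled by the affix buv-
SUR=ri - signalled by the affix -ud
check: buvugviosud -> buvugviosud -> buvugvisud
lemma: ugvi; MOD=ta; CASE=ra; SUR=ri
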